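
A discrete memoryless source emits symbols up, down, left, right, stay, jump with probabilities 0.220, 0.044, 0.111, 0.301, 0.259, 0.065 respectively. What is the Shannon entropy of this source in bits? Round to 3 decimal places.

H = −Σ pᵢ log₂ pᵢ.
−0.220·log₂(0.220) = 0.4806
−0.044·log₂(0.044) = 0.1983
−0.111·log₂(0.111) = 0.3520
−0.301·log₂(0.301) = 0.5214
−0.259·log₂(0.259) = 0.5048
−0.065·log₂(0.065) = 0.2563
Sum ≈ 2.3134 → 2.313 bits.

2.313 bits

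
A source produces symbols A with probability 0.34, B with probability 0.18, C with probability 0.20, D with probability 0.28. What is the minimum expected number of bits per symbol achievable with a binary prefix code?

Repeatedly combine the two least-probable nodes; the expected code length is the sum of the merged weights.
merge 9/50 + 1/5 → 19/50
merge 7/25 + 17/50 → 31/50
merge 19/50 + 31/50 → 1
L = 19/50 + 31/50 + 1 = 2 bits/symbol.

2 bits/symbol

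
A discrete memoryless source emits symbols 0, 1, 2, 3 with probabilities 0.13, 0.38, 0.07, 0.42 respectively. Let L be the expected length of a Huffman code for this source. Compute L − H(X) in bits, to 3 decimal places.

Entropy H = −Σ p log₂ p ≈ 1.7073 bits.
Huffman merges: 7/100+13/100→1/5; 1/5+19/50→29/50; 21/50+29/50→1. L = 89/50 ≈ 1.7800.
L − H = 1.7800 − 1.7073 = 0.073 bits.

0.073 bits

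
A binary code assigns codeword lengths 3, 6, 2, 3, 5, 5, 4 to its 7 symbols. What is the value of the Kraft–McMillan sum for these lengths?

With common denominator 2^6 = 64: Σ 2^(−ℓᵢ) = 8/64 + 1/64 + 16/64 + 8/64 + 2/64 + 2/64 + 4/64 = 41/64 = 0.640625.

0.640625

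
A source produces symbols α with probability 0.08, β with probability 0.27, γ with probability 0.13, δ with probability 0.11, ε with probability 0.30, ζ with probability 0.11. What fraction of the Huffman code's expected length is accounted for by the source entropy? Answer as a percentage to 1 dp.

Entropy H = −Σ p log₂ p ≈ 2.4058 bits.
Huffman merges: 2/25+11/100→19/100; 11/100+13/100→6/25; 19/100+6/25→43/100; 27/100+3/10→57/100; 43/100+57/100→1. L = 243/100 ≈ 2.4300.
Efficiency = H/L = 2.4058/2.4300 = 99.0%.

99.0%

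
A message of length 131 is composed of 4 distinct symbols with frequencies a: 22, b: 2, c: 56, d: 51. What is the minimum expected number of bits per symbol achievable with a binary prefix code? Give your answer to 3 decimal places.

1.756 bits/symbol

Probabilities are the counts divided by 131.
Repeatedly combine the two least-probable nodes; the expected code length is the sum of the merged weights.
merge 2/131 + 22/131 → 24/131
merge 24/131 + 51/131 → 75/131
merge 56/131 + 75/131 → 1
L = 24/131 + 75/131 + 1 = 230/131 ≈ 1.756 bits/symbol.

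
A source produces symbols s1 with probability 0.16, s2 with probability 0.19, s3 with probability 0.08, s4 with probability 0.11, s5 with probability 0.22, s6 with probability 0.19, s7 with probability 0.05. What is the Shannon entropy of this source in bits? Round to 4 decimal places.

2.6719 bits

H = −Σ pᵢ log₂ pᵢ.
−0.16·log₂(0.16) = 0.4230
−0.19·log₂(0.19) = 0.4552
−0.08·log₂(0.08) = 0.2915
−0.11·log₂(0.11) = 0.3503
−0.22·log₂(0.22) = 0.4806
−0.19·log₂(0.19) = 0.4552
−0.05·log₂(0.05) = 0.2161
Sum ≈ 2.6719 → 2.6719 bits.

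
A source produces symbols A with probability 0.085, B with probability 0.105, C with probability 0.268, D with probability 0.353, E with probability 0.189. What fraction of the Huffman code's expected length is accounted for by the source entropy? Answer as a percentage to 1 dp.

97.6%

Entropy H = −Σ p log₂ p ≈ 2.1374 bits.
Huffman merges: 17/200+21/200→19/100; 189/1000+19/100→379/1000; 67/250+353/1000→621/1000; 379/1000+621/1000→1. L = 219/100 ≈ 2.1900.
Efficiency = H/L = 2.1374/2.1900 = 97.6%.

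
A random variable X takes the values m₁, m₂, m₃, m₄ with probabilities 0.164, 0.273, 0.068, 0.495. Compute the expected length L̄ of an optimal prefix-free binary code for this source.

Repeatedly combine the two least-probable nodes; the expected code length is the sum of the merged weights.
merge 17/250 + 41/250 → 29/125
merge 29/125 + 273/1000 → 101/200
merge 99/200 + 101/200 → 1
L = 29/125 + 101/200 + 1 = 1737/1000 = 1.737 bits/symbol.

1.737 bits/symbol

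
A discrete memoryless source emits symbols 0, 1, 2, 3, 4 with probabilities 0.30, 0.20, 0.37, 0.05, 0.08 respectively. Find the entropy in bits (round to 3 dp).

H = −Σ pᵢ log₂ pᵢ.
−0.30·log₂(0.30) = 0.5211
−0.20·log₂(0.20) = 0.4644
−0.37·log₂(0.37) = 0.5307
−0.05·log₂(0.05) = 0.2161
−0.08·log₂(0.08) = 0.2915
Sum ≈ 2.0238 → 2.024 bits.

2.024 bits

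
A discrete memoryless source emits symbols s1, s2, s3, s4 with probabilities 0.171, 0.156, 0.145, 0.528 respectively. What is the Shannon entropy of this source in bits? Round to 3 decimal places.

H = −Σ pᵢ log₂ pᵢ.
−0.171·log₂(0.171) = 0.4357
−0.156·log₂(0.156) = 0.4181
−0.145·log₂(0.145) = 0.4040
−0.528·log₂(0.528) = 0.4865
Sum ≈ 1.7443 → 1.744 bits.

1.744 bits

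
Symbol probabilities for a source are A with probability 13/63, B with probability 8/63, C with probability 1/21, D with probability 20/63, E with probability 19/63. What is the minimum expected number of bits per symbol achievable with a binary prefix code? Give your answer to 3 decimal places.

Repeatedly combine the two least-probable nodes; the expected code length is the sum of the merged weights.
merge 1/21 + 8/63 → 11/63
merge 11/63 + 13/63 → 8/21
merge 19/63 + 20/63 → 13/21
merge 8/21 + 13/21 → 1
L = 11/63 + 8/21 + 13/21 + 1 = 137/63 ≈ 2.175 bits/symbol.

2.175 bits/symbol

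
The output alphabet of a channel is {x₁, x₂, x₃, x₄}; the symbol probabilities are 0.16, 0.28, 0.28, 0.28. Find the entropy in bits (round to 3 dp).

1.966 bits

H = −Σ pᵢ log₂ pᵢ.
−0.16·log₂(0.16) = 0.4230
−0.28·log₂(0.28) = 0.5142
−0.28·log₂(0.28) = 0.5142
−0.28·log₂(0.28) = 0.5142
Sum ≈ 1.9657 → 1.966 bits.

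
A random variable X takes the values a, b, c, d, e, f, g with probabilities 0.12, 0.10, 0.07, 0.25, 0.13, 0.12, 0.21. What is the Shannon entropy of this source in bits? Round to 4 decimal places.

H = −Σ pᵢ log₂ pᵢ.
−0.12·log₂(0.12) = 0.3671
−0.10·log₂(0.10) = 0.3322
−0.07·log₂(0.07) = 0.2686
−0.25·log₂(0.25) = 0.5000
−0.13·log₂(0.13) = 0.3826
−0.12·log₂(0.12) = 0.3671
−0.21·log₂(0.21) = 0.4728
Sum ≈ 2.6903 → 2.6903 bits.

2.6903 bits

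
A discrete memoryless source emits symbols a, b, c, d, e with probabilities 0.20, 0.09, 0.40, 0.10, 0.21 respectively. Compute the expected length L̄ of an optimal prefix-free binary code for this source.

Repeatedly combine the two least-probable nodes; the expected code length is the sum of the merged weights.
merge 9/100 + 1/10 → 19/100
merge 19/100 + 1/5 → 39/100
merge 21/100 + 39/100 → 3/5
merge 2/5 + 3/5 → 1
L = 19/100 + 39/100 + 3/5 + 1 = 109/50 = 2.18 bits/symbol.

2.18 bits/symbol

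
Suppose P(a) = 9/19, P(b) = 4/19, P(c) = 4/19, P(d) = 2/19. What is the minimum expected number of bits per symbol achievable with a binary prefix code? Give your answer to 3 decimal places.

1.842 bits/symbol

Repeatedly combine the two least-probable nodes; the expected code length is the sum of the merged weights.
merge 2/19 + 4/19 → 6/19
merge 4/19 + 6/19 → 10/19
merge 9/19 + 10/19 → 1
L = 6/19 + 10/19 + 1 = 35/19 ≈ 1.842 bits/symbol.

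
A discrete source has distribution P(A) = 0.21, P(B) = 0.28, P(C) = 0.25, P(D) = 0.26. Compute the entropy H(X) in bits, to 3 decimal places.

H = −Σ pᵢ log₂ pᵢ.
−0.21·log₂(0.21) = 0.4728
−0.28·log₂(0.28) = 0.5142
−0.25·log₂(0.25) = 0.5000
−0.26·log₂(0.26) = 0.5053
Sum ≈ 1.9923 → 1.992 bits.

1.992 bits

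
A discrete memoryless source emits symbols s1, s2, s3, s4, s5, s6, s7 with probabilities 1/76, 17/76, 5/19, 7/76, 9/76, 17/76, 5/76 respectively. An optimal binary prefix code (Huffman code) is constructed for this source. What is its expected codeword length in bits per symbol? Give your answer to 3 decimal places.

Repeatedly combine the two least-probable nodes; the expected code length is the sum of the merged weights.
merge 1/76 + 5/76 → 3/38
merge 3/38 + 7/76 → 13/76
merge 9/76 + 13/76 → 11/38
merge 17/76 + 17/76 → 17/38
merge 5/19 + 11/38 → 21/38
merge 17/38 + 21/38 → 1
L = 3/38 + 13/76 + 11/38 + 17/38 + 21/38 + 1 = 193/76 ≈ 2.539 bits/symbol.

2.539 bits/symbol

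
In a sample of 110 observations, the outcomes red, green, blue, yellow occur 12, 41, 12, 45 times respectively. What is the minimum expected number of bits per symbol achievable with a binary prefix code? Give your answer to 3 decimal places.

Probabilities are the counts divided by 110.
Repeatedly combine the two least-probable nodes; the expected code length is the sum of the merged weights.
merge 6/55 + 6/55 → 12/55
merge 12/55 + 41/110 → 13/22
merge 9/22 + 13/22 → 1
L = 12/55 + 13/22 + 1 = 199/110 ≈ 1.809 bits/symbol.

1.809 bits/symbol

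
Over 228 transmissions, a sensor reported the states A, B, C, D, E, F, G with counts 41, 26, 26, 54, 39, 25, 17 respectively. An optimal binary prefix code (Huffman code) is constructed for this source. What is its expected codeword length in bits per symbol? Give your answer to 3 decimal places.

Probabilities are the counts divided by 228.
Repeatedly combine the two least-probable nodes; the expected code length is the sum of the merged weights.
merge 17/228 + 25/228 → 7/38
merge 13/114 + 13/114 → 13/57
merge 13/76 + 41/228 → 20/57
merge 7/38 + 13/57 → 47/114
merge 9/38 + 20/57 → 67/114
merge 47/114 + 67/114 → 1
L = 7/38 + 13/57 + 20/57 + 47/114 + 67/114 + 1 = 105/38 ≈ 2.763 bits/symbol.

2.763 bits/symbol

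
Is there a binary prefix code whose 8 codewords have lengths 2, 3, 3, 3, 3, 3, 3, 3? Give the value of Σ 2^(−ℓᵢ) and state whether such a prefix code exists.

1.125; no

With common denominator 2^3 = 8: Σ 2^(−ℓᵢ) = 2/8 + 1/8 + 1/8 + 1/8 + 1/8 + 1/8 + 1/8 + 1/8 = 9/8 = 1.125.
Kraft's inequality requires Σ ≤ 1; here Σ = 1.125 > 1, so no such prefix code exists.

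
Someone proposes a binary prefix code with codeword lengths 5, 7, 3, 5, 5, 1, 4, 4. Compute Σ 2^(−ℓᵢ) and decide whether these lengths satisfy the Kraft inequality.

0.8515625; yes

With common denominator 2^7 = 128: Σ 2^(−ℓᵢ) = 4/128 + 1/128 + 16/128 + 4/128 + 4/128 + 64/128 + 8/128 + 8/128 = 109/128 = 0.8515625.
Kraft's inequality requires Σ ≤ 1; here Σ = 0.8515625 ≤ 1, so such a prefix code exists.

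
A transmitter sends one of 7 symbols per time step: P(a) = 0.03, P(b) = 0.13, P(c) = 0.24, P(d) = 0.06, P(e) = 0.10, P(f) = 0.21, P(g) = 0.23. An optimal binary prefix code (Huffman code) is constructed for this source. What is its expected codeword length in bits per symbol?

Repeatedly combine the two least-probable nodes; the expected code length is the sum of the merged weights.
merge 3/100 + 3/50 → 9/100
merge 9/100 + 1/10 → 19/100
merge 13/100 + 19/100 → 8/25
merge 21/100 + 23/100 → 11/25
merge 6/25 + 8/25 → 14/25
merge 11/25 + 14/25 → 1
L = 9/100 + 19/100 + 8/25 + 11/25 + 14/25 + 1 = 13/5 = 2.6 bits/symbol.

2.6 bits/symbol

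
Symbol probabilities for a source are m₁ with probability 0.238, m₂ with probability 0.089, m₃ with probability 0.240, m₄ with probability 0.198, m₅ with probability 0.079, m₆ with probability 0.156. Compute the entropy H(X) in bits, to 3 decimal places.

H = −Σ pᵢ log₂ pᵢ.
−0.238·log₂(0.238) = 0.4929
−0.089·log₂(0.089) = 0.3106
−0.240·log₂(0.240) = 0.4941
−0.198·log₂(0.198) = 0.4626
−0.079·log₂(0.079) = 0.2893
−0.156·log₂(0.156) = 0.4181
Sum ≈ 2.4677 → 2.468 bits.

2.468 bits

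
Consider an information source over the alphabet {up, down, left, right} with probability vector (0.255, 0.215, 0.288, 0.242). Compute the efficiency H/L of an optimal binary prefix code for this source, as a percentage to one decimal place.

Entropy H = −Σ p log₂ p ≈ 1.9921 bits.
Huffman merges: 43/200+121/500→457/1000; 51/200+36/125→543/1000; 457/1000+543/1000→1. L = 2 ≈ 2.0000.
Efficiency = H/L = 1.9921/2.0000 = 99.6%.

99.6%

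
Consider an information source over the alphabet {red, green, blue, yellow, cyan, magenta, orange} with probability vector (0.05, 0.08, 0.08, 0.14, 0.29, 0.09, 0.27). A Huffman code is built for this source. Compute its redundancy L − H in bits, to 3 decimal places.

Entropy H = −Σ p log₂ p ≈ 2.5368 bits.
Huffman merges: 1/20+2/25→13/100; 2/25+9/100→17/100; 13/100+7/50→27/100; 17/100+27/100→11/25; 27/100+29/100→14/25; 11/25+14/25→1. L = 257/100 ≈ 2.5700.
L − H = 2.5700 − 2.5368 = 0.033 bits.

0.033 bits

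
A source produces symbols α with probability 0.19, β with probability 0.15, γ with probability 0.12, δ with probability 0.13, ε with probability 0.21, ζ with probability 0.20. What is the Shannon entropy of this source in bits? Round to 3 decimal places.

2.553 bits

H = −Σ pᵢ log₂ pᵢ.
−0.19·log₂(0.19) = 0.4552
−0.15·log₂(0.15) = 0.4105
−0.12·log₂(0.12) = 0.3671
−0.13·log₂(0.13) = 0.3826
−0.21·log₂(0.21) = 0.4728
−0.20·log₂(0.20) = 0.4644
Sum ≈ 2.5527 → 2.553 bits.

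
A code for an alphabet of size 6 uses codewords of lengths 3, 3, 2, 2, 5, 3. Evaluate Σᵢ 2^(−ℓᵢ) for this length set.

0.90625

With common denominator 2^5 = 32: Σ 2^(−ℓᵢ) = 4/32 + 4/32 + 8/32 + 8/32 + 1/32 + 4/32 = 29/32 = 0.90625.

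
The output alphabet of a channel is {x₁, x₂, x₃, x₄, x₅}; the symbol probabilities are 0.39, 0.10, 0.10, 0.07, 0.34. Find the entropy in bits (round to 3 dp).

H = −Σ pᵢ log₂ pᵢ.
−0.39·log₂(0.39) = 0.5298
−0.10·log₂(0.10) = 0.3322
−0.10·log₂(0.10) = 0.3322
−0.07·log₂(0.07) = 0.2686
−0.34·log₂(0.34) = 0.5292
Sum ≈ 1.9919 → 1.992 bits.

1.992 bits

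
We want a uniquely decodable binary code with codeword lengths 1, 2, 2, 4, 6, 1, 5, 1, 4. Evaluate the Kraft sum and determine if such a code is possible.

2.171875; no

With common denominator 2^6 = 64: Σ 2^(−ℓᵢ) = 32/64 + 16/64 + 16/64 + 4/64 + 1/64 + 32/64 + 2/64 + 32/64 + 4/64 = 139/64 = 2.171875.
Kraft's inequality requires Σ ≤ 1; here Σ = 2.171875 > 1, so no such prefix code exists.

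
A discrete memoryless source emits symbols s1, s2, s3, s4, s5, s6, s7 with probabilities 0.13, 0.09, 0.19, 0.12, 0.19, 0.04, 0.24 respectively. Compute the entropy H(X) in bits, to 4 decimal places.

H = −Σ pᵢ log₂ pᵢ.
−0.13·log₂(0.13) = 0.3826
−0.09·log₂(0.09) = 0.3127
−0.19·log₂(0.19) = 0.4552
−0.12·log₂(0.12) = 0.3671
−0.19·log₂(0.19) = 0.4552
−0.04·log₂(0.04) = 0.1858
−0.24·log₂(0.24) = 0.4941
Sum ≈ 2.6527 → 2.6527 bits.

2.6527 bits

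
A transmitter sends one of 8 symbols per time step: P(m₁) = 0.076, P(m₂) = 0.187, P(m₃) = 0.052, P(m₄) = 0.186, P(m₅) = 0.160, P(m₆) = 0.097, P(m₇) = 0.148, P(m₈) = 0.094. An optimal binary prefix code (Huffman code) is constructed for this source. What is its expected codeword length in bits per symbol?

Repeatedly combine the two least-probable nodes; the expected code length is the sum of the merged weights.
merge 13/250 + 19/250 → 16/125
merge 47/500 + 97/1000 → 191/1000
merge 16/125 + 37/250 → 69/250
merge 4/25 + 93/500 → 173/500
merge 187/1000 + 191/1000 → 189/500
merge 69/250 + 173/500 → 311/500
merge 189/500 + 311/500 → 1
L = 16/125 + 191/1000 + 69/250 + 173/500 + 189/500 + 311/500 + 1 = 2941/1000 = 2.941 bits/symbol.

2.941 bits/symbol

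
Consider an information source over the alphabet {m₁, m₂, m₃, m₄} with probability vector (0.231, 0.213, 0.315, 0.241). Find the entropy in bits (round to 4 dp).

1.9833 bits

H = −Σ pᵢ log₂ pᵢ.
−0.231·log₂(0.231) = 0.4883
−0.213·log₂(0.213) = 0.4752
−0.315·log₂(0.315) = 0.5250
−0.241·log₂(0.241) = 0.4947
Sum ≈ 1.9833 → 1.9833 bits.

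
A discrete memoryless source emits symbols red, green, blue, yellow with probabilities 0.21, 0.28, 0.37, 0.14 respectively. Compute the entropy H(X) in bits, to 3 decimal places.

H = −Σ pᵢ log₂ pᵢ.
−0.21·log₂(0.21) = 0.4728
−0.28·log₂(0.28) = 0.5142
−0.37·log₂(0.37) = 0.5307
−0.14·log₂(0.14) = 0.3971
Sum ≈ 1.9149 → 1.915 bits.

1.915 bits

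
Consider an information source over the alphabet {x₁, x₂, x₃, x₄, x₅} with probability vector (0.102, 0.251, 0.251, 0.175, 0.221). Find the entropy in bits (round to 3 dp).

2.258 bits

H = −Σ pᵢ log₂ pᵢ.
−0.102·log₂(0.102) = 0.3359
−0.251·log₂(0.251) = 0.5006
−0.251·log₂(0.251) = 0.5006
−0.175·log₂(0.175) = 0.4401
−0.221·log₂(0.221) = 0.4813
Sum ≈ 2.2584 → 2.258 bits.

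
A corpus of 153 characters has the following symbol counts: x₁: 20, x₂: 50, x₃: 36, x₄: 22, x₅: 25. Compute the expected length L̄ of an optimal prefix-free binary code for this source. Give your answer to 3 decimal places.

Probabilities are the counts divided by 153.
Repeatedly combine the two least-probable nodes; the expected code length is the sum of the merged weights.
merge 20/153 + 22/153 → 14/51
merge 25/153 + 4/17 → 61/153
merge 14/51 + 50/153 → 92/153
merge 61/153 + 92/153 → 1
L = 14/51 + 61/153 + 92/153 + 1 = 116/51 ≈ 2.275 bits/symbol.

2.275 bits/symbol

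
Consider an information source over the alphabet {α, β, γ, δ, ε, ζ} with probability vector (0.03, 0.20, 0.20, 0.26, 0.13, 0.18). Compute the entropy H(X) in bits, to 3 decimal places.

2.414 bits

H = −Σ pᵢ log₂ pᵢ.
−0.03·log₂(0.03) = 0.1518
−0.20·log₂(0.20) = 0.4644
−0.20·log₂(0.20) = 0.4644
−0.26·log₂(0.26) = 0.5053
−0.13·log₂(0.13) = 0.3826
−0.18·log₂(0.18) = 0.4453
Sum ≈ 2.4138 → 2.414 bits.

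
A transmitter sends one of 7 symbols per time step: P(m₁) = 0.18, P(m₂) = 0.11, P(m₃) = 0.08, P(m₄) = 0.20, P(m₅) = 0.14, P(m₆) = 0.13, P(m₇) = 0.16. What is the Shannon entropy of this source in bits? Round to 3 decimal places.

2.754 bits

H = −Σ pᵢ log₂ pᵢ.
−0.18·log₂(0.18) = 0.4453
−0.11·log₂(0.11) = 0.3503
−0.08·log₂(0.08) = 0.2915
−0.20·log₂(0.20) = 0.4644
−0.14·log₂(0.14) = 0.3971
−0.13·log₂(0.13) = 0.3826
−0.16·log₂(0.16) = 0.4230
Sum ≈ 2.7543 → 2.754 bits.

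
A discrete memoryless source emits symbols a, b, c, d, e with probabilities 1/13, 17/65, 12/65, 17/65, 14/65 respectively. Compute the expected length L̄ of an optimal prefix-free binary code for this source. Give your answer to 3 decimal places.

2.262 bits/symbol

Repeatedly combine the two least-probable nodes; the expected code length is the sum of the merged weights.
merge 1/13 + 12/65 → 17/65
merge 14/65 + 17/65 → 31/65
merge 17/65 + 17/65 → 34/65
merge 31/65 + 34/65 → 1
L = 17/65 + 31/65 + 34/65 + 1 = 147/65 ≈ 2.262 bits/symbol.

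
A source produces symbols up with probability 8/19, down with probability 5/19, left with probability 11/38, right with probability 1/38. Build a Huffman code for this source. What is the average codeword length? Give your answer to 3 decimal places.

Repeatedly combine the two least-probable nodes; the expected code length is the sum of the merged weights.
merge 1/38 + 5/19 → 11/38
merge 11/38 + 11/38 → 11/19
merge 8/19 + 11/19 → 1
L = 11/38 + 11/19 + 1 = 71/38 ≈ 1.868 bits/symbol.

1.868 bits/symbol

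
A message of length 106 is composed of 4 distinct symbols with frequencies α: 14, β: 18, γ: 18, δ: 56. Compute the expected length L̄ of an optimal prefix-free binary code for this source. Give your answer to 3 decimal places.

Probabilities are the counts divided by 106.
Repeatedly combine the two least-probable nodes; the expected code length is the sum of the merged weights.
merge 7/53 + 9/53 → 16/53
merge 9/53 + 16/53 → 25/53
merge 25/53 + 28/53 → 1
L = 16/53 + 25/53 + 1 = 94/53 ≈ 1.774 bits/symbol.

1.774 bits/symbol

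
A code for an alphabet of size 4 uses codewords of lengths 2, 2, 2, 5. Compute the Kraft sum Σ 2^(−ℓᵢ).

With common denominator 2^5 = 32: Σ 2^(−ℓᵢ) = 8/32 + 8/32 + 8/32 + 1/32 = 25/32 = 0.78125.

0.78125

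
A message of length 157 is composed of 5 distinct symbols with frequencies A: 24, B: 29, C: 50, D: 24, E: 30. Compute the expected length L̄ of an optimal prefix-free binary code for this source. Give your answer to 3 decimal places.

2.306 bits/symbol

Probabilities are the counts divided by 157.
Repeatedly combine the two least-probable nodes; the expected code length is the sum of the merged weights.
merge 24/157 + 24/157 → 48/157
merge 29/157 + 30/157 → 59/157
merge 48/157 + 50/157 → 98/157
merge 59/157 + 98/157 → 1
L = 48/157 + 59/157 + 98/157 + 1 = 362/157 ≈ 2.306 bits/symbol.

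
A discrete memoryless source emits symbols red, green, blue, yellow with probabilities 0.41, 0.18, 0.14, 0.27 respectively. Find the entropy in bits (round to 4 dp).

1.8798 bits

H = −Σ pᵢ log₂ pᵢ.
−0.41·log₂(0.41) = 0.5274
−0.18·log₂(0.18) = 0.4453
−0.14·log₂(0.14) = 0.3971
−0.27·log₂(0.27) = 0.5100
Sum ≈ 1.8798 → 1.8798 bits.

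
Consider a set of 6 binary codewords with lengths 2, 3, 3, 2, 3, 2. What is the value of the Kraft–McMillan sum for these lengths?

1.125

With common denominator 2^3 = 8: Σ 2^(−ℓᵢ) = 2/8 + 1/8 + 1/8 + 2/8 + 1/8 + 2/8 = 9/8 = 1.125.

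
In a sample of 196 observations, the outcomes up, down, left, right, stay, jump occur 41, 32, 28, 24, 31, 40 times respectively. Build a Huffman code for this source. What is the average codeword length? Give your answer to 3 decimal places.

Probabilities are the counts divided by 196.
Repeatedly combine the two least-probable nodes; the expected code length is the sum of the merged weights.
merge 6/49 + 1/7 → 13/49
merge 31/196 + 8/49 → 9/28
merge 10/49 + 41/196 → 81/196
merge 13/49 + 9/28 → 115/196
merge 81/196 + 115/196 → 1
L = 13/49 + 9/28 + 81/196 + 115/196 + 1 = 507/196 ≈ 2.587 bits/symbol.

2.587 bits/symbol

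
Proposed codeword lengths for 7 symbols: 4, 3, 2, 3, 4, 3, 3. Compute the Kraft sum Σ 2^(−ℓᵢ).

With common denominator 2^4 = 16: Σ 2^(−ℓᵢ) = 1/16 + 2/16 + 4/16 + 2/16 + 1/16 + 2/16 + 2/16 = 14/16 = 0.875.

0.875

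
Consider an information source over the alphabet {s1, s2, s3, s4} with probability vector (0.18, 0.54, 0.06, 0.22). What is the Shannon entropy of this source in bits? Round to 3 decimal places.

H = −Σ pᵢ log₂ pᵢ.
−0.18·log₂(0.18) = 0.4453
−0.54·log₂(0.54) = 0.4800
−0.06·log₂(0.06) = 0.2435
−0.22·log₂(0.22) = 0.4806
Sum ≈ 1.6495 → 1.649 bits.

1.649 bits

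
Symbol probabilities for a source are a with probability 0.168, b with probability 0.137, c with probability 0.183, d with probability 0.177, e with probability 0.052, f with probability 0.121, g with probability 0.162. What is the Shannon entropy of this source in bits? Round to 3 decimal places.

2.732 bits

H = −Σ pᵢ log₂ pᵢ.
−0.168·log₂(0.168) = 0.4323
−0.137·log₂(0.137) = 0.3929
−0.183·log₂(0.183) = 0.4484
−0.177·log₂(0.177) = 0.4422
−0.052·log₂(0.052) = 0.2218
−0.121·log₂(0.121) = 0.3687
−0.162·log₂(0.162) = 0.4254
Sum ≈ 2.7316 → 2.732 bits.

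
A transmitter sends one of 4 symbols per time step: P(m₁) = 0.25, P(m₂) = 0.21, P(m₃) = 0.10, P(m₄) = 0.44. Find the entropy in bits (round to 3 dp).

1.826 bits

H = −Σ pᵢ log₂ pᵢ.
−0.25·log₂(0.25) = 0.5000
−0.21·log₂(0.21) = 0.4728
−0.10·log₂(0.10) = 0.3322
−0.44·log₂(0.44) = 0.5211
Sum ≈ 1.8262 → 1.826 bits.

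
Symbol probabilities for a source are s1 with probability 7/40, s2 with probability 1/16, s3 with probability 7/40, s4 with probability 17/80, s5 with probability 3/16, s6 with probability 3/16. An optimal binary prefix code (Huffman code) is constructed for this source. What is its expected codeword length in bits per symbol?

Repeatedly combine the two least-probable nodes; the expected code length is the sum of the merged weights.
merge 1/16 + 7/40 → 19/80
merge 7/40 + 3/16 → 29/80
merge 3/16 + 17/80 → 2/5
merge 19/80 + 29/80 → 3/5
merge 2/5 + 3/5 → 1
L = 19/80 + 29/80 + 2/5 + 3/5 + 1 = 13/5 = 2.6 bits/symbol.

2.6 bits/symbol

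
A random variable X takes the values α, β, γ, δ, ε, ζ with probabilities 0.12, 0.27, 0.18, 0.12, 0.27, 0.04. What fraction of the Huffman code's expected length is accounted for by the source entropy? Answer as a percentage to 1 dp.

Entropy H = −Σ p log₂ p ≈ 2.3852 bits.
Huffman merges: 1/25+3/25→4/25; 3/25+4/25→7/25; 9/50+27/100→9/20; 27/100+7/25→11/20; 9/20+11/20→1. L = 61/25 ≈ 2.4400.
Efficiency = H/L = 2.3852/2.4400 = 97.8%.

97.8%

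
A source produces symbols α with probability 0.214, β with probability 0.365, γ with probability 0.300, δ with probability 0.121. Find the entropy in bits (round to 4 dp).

1.8965 bits

H = −Σ pᵢ log₂ pᵢ.
−0.214·log₂(0.214) = 0.4760
−0.365·log₂(0.365) = 0.5307
−0.300·log₂(0.300) = 0.5211
−0.121·log₂(0.121) = 0.3687
Sum ≈ 1.8965 → 1.8965 bits.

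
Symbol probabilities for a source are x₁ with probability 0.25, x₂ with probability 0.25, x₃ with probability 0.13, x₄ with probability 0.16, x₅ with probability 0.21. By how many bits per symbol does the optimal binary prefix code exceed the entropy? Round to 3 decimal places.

0.012 bits

Entropy H = −Σ p log₂ p ≈ 2.2785 bits.
Huffman merges: 13/100+4/25→29/100; 21/100+1/4→23/50; 1/4+29/100→27/50; 23/50+27/50→1. L = 229/100 ≈ 2.2900.
L − H = 2.2900 − 2.2785 = 0.012 bits.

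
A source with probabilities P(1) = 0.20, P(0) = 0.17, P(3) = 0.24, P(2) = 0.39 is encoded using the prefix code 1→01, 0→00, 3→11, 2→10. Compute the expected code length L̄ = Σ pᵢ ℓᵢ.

L̄ = Σ pᵢ·ℓᵢ = 0.20·2 + 0.17·2 + 0.24·2 + 0.39·2 = 2 bits/symbol.

2 bits/symbol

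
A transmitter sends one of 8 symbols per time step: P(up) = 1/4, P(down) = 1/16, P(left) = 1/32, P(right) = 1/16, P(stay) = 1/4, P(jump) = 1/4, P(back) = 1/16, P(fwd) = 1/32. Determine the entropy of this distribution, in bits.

2.5625 bits

Each probability is a power of 1/2, so log₂(1/p) is an integer.
H = Σ p·log₂(1/p) = 1/4·2 + 1/16·4 + 1/32·5 + 1/16·4 + 1/4·2 + 1/4·2 + 1/16·4 + 1/32·5 = 2.5625 bits.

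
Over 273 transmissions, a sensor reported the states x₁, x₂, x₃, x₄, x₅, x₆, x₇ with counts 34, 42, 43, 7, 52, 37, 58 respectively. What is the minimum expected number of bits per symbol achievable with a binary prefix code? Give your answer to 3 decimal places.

2.747 bits/symbol

Probabilities are the counts divided by 273.
Repeatedly combine the two least-probable nodes; the expected code length is the sum of the merged weights.
merge 1/39 + 34/273 → 41/273
merge 37/273 + 41/273 → 2/7
merge 2/13 + 43/273 → 85/273
merge 4/21 + 58/273 → 110/273
merge 2/7 + 85/273 → 163/273
merge 110/273 + 163/273 → 1
L = 41/273 + 2/7 + 85/273 + 110/273 + 163/273 + 1 = 250/91 ≈ 2.747 bits/symbol.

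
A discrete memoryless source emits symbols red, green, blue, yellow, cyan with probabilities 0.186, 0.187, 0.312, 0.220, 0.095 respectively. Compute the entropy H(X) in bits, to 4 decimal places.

H = −Σ pᵢ log₂ pᵢ.
−0.186·log₂(0.186) = 0.4514
−0.187·log₂(0.187) = 0.4523
−0.312·log₂(0.312) = 0.5243
−0.220·log₂(0.220) = 0.4806
−0.095·log₂(0.095) = 0.3226
Sum ≈ 2.2312 → 2.2312 bits.

2.2312 bits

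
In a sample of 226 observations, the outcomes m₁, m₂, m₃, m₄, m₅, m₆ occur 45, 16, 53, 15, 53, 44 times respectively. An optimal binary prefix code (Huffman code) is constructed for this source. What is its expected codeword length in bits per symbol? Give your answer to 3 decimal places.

Probabilities are the counts divided by 226.
Repeatedly combine the two least-probable nodes; the expected code length is the sum of the merged weights.
merge 15/226 + 8/113 → 31/226
merge 31/226 + 22/113 → 75/226
merge 45/226 + 53/226 → 49/113
merge 53/226 + 75/226 → 64/113
merge 49/113 + 64/113 → 1
L = 31/226 + 75/226 + 49/113 + 64/113 + 1 = 279/113 ≈ 2.469 bits/symbol.

2.469 bits/symbol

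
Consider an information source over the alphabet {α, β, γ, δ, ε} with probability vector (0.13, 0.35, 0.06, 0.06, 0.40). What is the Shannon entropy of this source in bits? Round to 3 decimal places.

H = −Σ pᵢ log₂ pᵢ.
−0.13·log₂(0.13) = 0.3826
−0.35·log₂(0.35) = 0.5301
−0.06·log₂(0.06) = 0.2435
−0.06·log₂(0.06) = 0.2435
−0.40·log₂(0.40) = 0.5288
Sum ≈ 1.9286 → 1.929 bits.

1.929 bits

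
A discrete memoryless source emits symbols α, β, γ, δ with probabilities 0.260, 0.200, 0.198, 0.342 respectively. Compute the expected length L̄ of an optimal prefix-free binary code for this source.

Repeatedly combine the two least-probable nodes; the expected code length is the sum of the merged weights.
merge 99/500 + 1/5 → 199/500
merge 13/50 + 171/500 → 301/500
merge 199/500 + 301/500 → 1
L = 199/500 + 301/500 + 1 = 2 bits/symbol.

2 bits/symbol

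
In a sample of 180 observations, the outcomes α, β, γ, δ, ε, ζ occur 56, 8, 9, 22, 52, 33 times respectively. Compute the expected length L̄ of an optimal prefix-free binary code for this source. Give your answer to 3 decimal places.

2.311 bits/symbol

Probabilities are the counts divided by 180.
Repeatedly combine the two least-probable nodes; the expected code length is the sum of the merged weights.
merge 2/45 + 1/20 → 17/180
merge 17/180 + 11/90 → 13/60
merge 11/60 + 13/60 → 2/5
merge 13/45 + 14/45 → 3/5
merge 2/5 + 3/5 → 1
L = 17/180 + 13/60 + 2/5 + 3/5 + 1 = 104/45 ≈ 2.311 bits/symbol.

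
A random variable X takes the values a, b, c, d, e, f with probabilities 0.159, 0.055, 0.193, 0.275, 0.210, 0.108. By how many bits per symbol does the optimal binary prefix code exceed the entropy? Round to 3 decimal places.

Entropy H = −Σ p log₂ p ≈ 2.4418 bits.
Huffman merges: 11/200+27/250→163/1000; 159/1000+163/1000→161/500; 193/1000+21/100→403/1000; 11/40+161/500→597/1000; 403/1000+597/1000→1. L = 497/200 ≈ 2.4850.
L − H = 2.4850 − 2.4418 = 0.043 bits.

0.043 bits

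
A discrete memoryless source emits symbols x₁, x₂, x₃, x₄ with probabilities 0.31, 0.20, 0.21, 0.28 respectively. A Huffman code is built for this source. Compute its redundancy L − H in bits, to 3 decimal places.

0.025 bits

Entropy H = −Σ p log₂ p ≈ 1.9752 bits.
Huffman merges: 1/5+21/100→41/100; 7/25+31/100→59/100; 41/100+59/100→1. L = 2 ≈ 2.0000.
L − H = 2.0000 − 1.9752 = 0.025 bits.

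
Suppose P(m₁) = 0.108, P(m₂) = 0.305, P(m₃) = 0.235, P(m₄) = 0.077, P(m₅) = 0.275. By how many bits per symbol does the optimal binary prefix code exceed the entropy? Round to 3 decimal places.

0.028 bits

Entropy H = −Σ p log₂ p ≈ 2.1573 bits.
Huffman merges: 77/1000+27/250→37/200; 37/200+47/200→21/50; 11/40+61/200→29/50; 21/50+29/50→1. L = 437/200 ≈ 2.1850.
L − H = 2.1850 − 2.1573 = 0.028 bits.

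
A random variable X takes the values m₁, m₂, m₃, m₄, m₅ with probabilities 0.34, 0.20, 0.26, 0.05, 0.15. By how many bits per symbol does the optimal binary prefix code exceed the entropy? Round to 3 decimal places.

Entropy H = −Σ p log₂ p ≈ 2.1255 bits.
Huffman merges: 1/20+3/20→1/5; 1/5+1/5→2/5; 13/50+17/50→3/5; 2/5+3/5→1. L = 11/5 ≈ 2.2000.
L − H = 2.2000 − 2.1255 = 0.075 bits.

0.075 bits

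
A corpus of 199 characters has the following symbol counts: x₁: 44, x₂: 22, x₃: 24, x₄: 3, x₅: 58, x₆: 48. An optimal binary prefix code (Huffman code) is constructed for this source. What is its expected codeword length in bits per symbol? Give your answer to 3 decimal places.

2.372 bits/symbol

Probabilities are the counts divided by 199.
Repeatedly combine the two least-probable nodes; the expected code length is the sum of the merged weights.
merge 3/199 + 22/199 → 25/199
merge 24/199 + 25/199 → 49/199
merge 44/199 + 48/199 → 92/199
merge 49/199 + 58/199 → 107/199
merge 92/199 + 107/199 → 1
L = 25/199 + 49/199 + 92/199 + 107/199 + 1 = 472/199 ≈ 2.372 bits/symbol.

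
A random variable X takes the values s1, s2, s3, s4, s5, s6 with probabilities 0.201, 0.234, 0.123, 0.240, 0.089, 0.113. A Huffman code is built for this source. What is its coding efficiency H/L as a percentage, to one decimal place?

Entropy H = −Σ p log₂ p ≈ 2.4877 bits.
Huffman merges: 89/1000+113/1000→101/500; 123/1000+201/1000→81/250; 101/500+117/500→109/250; 6/25+81/250→141/250; 109/250+141/250→1. L = 1263/500 ≈ 2.5260.
Efficiency = H/L = 2.4877/2.5260 = 98.5%.

98.5%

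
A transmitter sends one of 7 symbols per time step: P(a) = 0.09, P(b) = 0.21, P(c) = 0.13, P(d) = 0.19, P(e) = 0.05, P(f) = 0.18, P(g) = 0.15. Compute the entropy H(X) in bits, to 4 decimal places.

2.6953 bits

H = −Σ pᵢ log₂ pᵢ.
−0.09·log₂(0.09) = 0.3127
−0.21·log₂(0.21) = 0.4728
−0.13·log₂(0.13) = 0.3826
−0.19·log₂(0.19) = 0.4552
−0.05·log₂(0.05) = 0.2161
−0.18·log₂(0.18) = 0.4453
−0.15·log₂(0.15) = 0.4105
Sum ≈ 2.6953 → 2.6953 bits.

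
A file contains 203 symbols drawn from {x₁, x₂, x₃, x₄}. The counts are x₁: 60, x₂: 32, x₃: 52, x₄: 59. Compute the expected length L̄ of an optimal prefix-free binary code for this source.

2 bits/symbol

Probabilities are the counts divided by 203.
Repeatedly combine the two least-probable nodes; the expected code length is the sum of the merged weights.
merge 32/203 + 52/203 → 12/29
merge 59/203 + 60/203 → 17/29
merge 12/29 + 17/29 → 1
L = 12/29 + 17/29 + 1 = 2 bits/symbol.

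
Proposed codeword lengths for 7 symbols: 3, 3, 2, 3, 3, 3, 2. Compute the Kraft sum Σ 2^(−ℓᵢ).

1.125

With common denominator 2^3 = 8: Σ 2^(−ℓᵢ) = 1/8 + 1/8 + 2/8 + 1/8 + 1/8 + 1/8 + 2/8 = 9/8 = 1.125.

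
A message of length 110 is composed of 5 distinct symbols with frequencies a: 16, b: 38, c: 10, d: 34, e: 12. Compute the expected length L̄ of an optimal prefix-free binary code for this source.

2.2 bits/symbol

Probabilities are the counts divided by 110.
Repeatedly combine the two least-probable nodes; the expected code length is the sum of the merged weights.
merge 1/11 + 6/55 → 1/5
merge 8/55 + 1/5 → 19/55
merge 17/55 + 19/55 → 36/55
merge 19/55 + 36/55 → 1
L = 1/5 + 19/55 + 36/55 + 1 = 11/5 = 2.2 bits/symbol.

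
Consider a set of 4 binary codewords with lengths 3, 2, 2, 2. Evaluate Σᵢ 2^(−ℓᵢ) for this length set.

With common denominator 2^3 = 8: Σ 2^(−ℓᵢ) = 1/8 + 2/8 + 2/8 + 2/8 = 7/8 = 0.875.

0.875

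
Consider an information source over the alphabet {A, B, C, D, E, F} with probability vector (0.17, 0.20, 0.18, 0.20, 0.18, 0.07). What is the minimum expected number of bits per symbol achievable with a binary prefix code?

Repeatedly combine the two least-probable nodes; the expected code length is the sum of the merged weights.
merge 7/100 + 17/100 → 6/25
merge 9/50 + 9/50 → 9/25
merge 1/5 + 1/5 → 2/5
merge 6/25 + 9/25 → 3/5
merge 2/5 + 3/5 → 1
L = 6/25 + 9/25 + 2/5 + 3/5 + 1 = 13/5 = 2.6 bits/symbol.

2.6 bits/symbol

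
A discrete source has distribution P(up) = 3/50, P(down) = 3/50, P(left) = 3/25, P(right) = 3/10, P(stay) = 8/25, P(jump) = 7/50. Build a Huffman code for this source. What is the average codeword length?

Repeatedly combine the two least-probable nodes; the expected code length is the sum of the merged weights.
merge 3/50 + 3/50 → 3/25
merge 3/25 + 3/25 → 6/25
merge 7/50 + 6/25 → 19/50
merge 3/10 + 8/25 → 31/50
merge 19/50 + 31/50 → 1
L = 3/25 + 6/25 + 19/50 + 31/50 + 1 = 59/25 = 2.36 bits/symbol.

2.36 bits/symbol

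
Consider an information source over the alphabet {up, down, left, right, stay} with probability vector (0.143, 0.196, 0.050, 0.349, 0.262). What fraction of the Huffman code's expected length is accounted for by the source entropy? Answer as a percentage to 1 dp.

96.4%

Entropy H = −Σ p log₂ p ≈ 2.1145 bits.
Huffman merges: 1/20+143/1000→193/1000; 193/1000+49/250→389/1000; 131/500+349/1000→611/1000; 389/1000+611/1000→1. L = 2193/1000 ≈ 2.1930.
Efficiency = H/L = 2.1145/2.1930 = 96.4%.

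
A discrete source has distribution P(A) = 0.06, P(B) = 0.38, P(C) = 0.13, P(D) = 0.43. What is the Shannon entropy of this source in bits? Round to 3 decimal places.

1.680 bits

H = −Σ pᵢ log₂ pᵢ.
−0.06·log₂(0.06) = 0.2435
−0.38·log₂(0.38) = 0.5305
−0.13·log₂(0.13) = 0.3826
−0.43·log₂(0.43) = 0.5236
Sum ≈ 1.6802 → 1.680 bits.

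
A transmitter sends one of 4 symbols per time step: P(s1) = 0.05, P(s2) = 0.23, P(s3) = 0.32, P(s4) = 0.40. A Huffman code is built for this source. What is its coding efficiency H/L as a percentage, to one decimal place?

93.5%

Entropy H = −Σ p log₂ p ≈ 1.7586 bits.
Huffman merges: 1/20+23/100→7/25; 7/25+8/25→3/5; 2/5+3/5→1. L = 47/25 ≈ 1.8800.
Efficiency = H/L = 1.7586/1.8800 = 93.5%.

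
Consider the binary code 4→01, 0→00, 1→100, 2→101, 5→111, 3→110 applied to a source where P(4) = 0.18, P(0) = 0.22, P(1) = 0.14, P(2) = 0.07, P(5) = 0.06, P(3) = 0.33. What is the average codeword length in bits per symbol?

2.6 bits/symbol

L̄ = Σ pᵢ·ℓᵢ = 0.18·2 + 0.22·2 + 0.14·3 + 0.07·3 + 0.06·3 + 0.33·3 = 2.6 bits/symbol.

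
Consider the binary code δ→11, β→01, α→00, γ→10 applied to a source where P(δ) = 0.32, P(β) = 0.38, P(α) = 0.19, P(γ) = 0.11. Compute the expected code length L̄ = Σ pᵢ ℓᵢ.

L̄ = Σ pᵢ·ℓᵢ = 0.32·2 + 0.38·2 + 0.19·2 + 0.11·2 = 2 bits/symbol.

2 bits/symbol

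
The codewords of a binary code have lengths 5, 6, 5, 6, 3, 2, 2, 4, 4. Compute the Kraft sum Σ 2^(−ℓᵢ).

0.84375

With common denominator 2^6 = 64: Σ 2^(−ℓᵢ) = 2/64 + 1/64 + 2/64 + 1/64 + 8/64 + 16/64 + 16/64 + 4/64 + 4/64 = 54/64 = 0.84375.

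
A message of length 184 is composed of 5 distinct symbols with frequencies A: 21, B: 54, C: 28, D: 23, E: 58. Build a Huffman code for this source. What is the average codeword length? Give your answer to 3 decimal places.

Probabilities are the counts divided by 184.
Repeatedly combine the two least-probable nodes; the expected code length is the sum of the merged weights.
merge 21/184 + 1/8 → 11/46
merge 7/46 + 11/46 → 9/23
merge 27/92 + 29/92 → 14/23
merge 9/23 + 14/23 → 1
L = 11/46 + 9/23 + 14/23 + 1 = 103/46 ≈ 2.239 bits/symbol.

2.239 bits/symbol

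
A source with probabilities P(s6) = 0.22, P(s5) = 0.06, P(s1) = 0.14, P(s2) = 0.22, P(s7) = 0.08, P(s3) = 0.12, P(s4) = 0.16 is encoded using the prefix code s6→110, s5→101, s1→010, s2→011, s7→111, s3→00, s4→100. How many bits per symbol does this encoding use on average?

2.88 bits/symbol

L̄ = Σ pᵢ·ℓᵢ = 0.22·3 + 0.06·3 + 0.14·3 + 0.22·3 + 0.08·3 + 0.12·2 + 0.16·3 = 2.88 bits/symbol.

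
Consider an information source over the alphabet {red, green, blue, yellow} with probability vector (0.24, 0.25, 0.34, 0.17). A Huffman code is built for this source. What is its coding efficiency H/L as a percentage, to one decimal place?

97.9%

Entropy H = −Σ p log₂ p ≈ 1.9579 bits.
Huffman merges: 17/100+6/25→41/100; 1/4+17/50→59/100; 41/100+59/100→1. L = 2 ≈ 2.0000.
Efficiency = H/L = 1.9579/2.0000 = 97.9%.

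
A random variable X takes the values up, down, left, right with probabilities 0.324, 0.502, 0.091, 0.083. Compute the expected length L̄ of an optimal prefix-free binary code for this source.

Repeatedly combine the two least-probable nodes; the expected code length is the sum of the merged weights.
merge 83/1000 + 91/1000 → 87/500
merge 87/500 + 81/250 → 249/500
merge 249/500 + 251/500 → 1
L = 87/500 + 249/500 + 1 = 209/125 = 1.672 bits/symbol.

1.672 bits/symbol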